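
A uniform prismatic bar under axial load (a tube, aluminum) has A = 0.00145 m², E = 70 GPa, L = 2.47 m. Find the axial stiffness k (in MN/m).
Model: a uniform prismatic bar under axial load, so k = (A·E) / L.
Convert to SI units:
  E = 70 GPa = 7 × 10¹⁰ Pa
Substitute:
  k = (0.00145 × (7 × 10¹⁰)) / 2.47
  k = 4.109 × 10⁷ N/m
Convert: k = 4.109 × 10⁷ N/m = 41.09 MN/m
Final answer: k = 41.09 MN/m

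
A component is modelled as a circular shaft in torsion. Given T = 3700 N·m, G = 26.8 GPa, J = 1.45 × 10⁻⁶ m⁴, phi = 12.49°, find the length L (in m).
Model: a circular shaft in torsion, so phi = (T·L) / (G·J).
Solve for L: L = (phi·G·J) / T.
Convert to SI units:
  G = 26.8 GPa = 2.68 × 10¹⁰ Pa
  phi = 12.49° = 0.218 rad
Substitute:
  L = (0.218 × (2.68 × 10¹⁰) × (1.45 × 10⁻⁶)) / 3700
  L = 2.29 m
Final answer: L = 2.29 m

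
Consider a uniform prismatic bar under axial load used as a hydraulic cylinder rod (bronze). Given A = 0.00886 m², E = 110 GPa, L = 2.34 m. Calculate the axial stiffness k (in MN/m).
Model: a uniform prismatic bar under axial load, so k = (A·E) / L.
Convert to SI units:
  E = 110 GPa = 1.1 × 10¹¹ Pa
Substitute:
  k = (0.00886 × (1.1 × 10¹¹)) / 2.34
  k = 4.165 × 10⁸ N/m
Convert: k = 4.165 × 10⁸ N/m = 416.5 MN/m
Final answer: k = 416.5 MN/m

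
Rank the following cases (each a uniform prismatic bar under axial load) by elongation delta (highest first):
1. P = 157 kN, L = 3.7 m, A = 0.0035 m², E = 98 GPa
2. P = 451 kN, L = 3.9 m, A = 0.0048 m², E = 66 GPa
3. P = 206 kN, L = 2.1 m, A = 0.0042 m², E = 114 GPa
Model: a uniform prismatic bar under axial load, so delta = (P·L) / (A·E) (SI units).
  Case 1: delta = (157000 × 3.7) / (0.0035 × (9.8 × 10¹⁰)) = 0.001694 m = 1.694 mm
  Case 2: delta = (451000 × 3.9) / (0.0048 × (6.6 × 10¹⁰)) = 0.005552 m = 5.552 mm
  Case 3: delta = (206000 × 2.1) / (0.0042 × (1.14 × 10¹¹)) = 0.0009035 m = 0.9035 mm
Ordering: 5.552 mm (case 2) > 1.694 mm (case 1) > 0.9035 mm (case 3)
Final answer: 2, 1, 3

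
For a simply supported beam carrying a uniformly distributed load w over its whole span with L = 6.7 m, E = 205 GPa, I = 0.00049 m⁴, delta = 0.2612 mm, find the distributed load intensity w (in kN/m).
Model: a simply supported beam carrying a uniformly distributed load w over its whole span, so delta = (5·w·L^4) / (384·E·I).
Solve for w: w = (384·delta·E·I) / (5·L^4).
Convert to SI units:
  E = 205 GPa = 2.05 × 10¹¹ Pa
  delta = 0.2612 mm = 0.0002612 m
Substitute:
  w = (384 × 0.0002612 × (2.05 × 10¹¹) × 0.00049) / (5 × 6.7^4)
  w = 1000 N/m
Convert: w = 1000 N/m = 1 kN/m
Final answer: w = 1 kN/m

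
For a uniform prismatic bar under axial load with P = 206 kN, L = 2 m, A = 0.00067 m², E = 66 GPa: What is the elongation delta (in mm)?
Model: a uniform prismatic bar under axial load, so delta = (P·L) / (A·E).
Convert to SI units:
  P = 206 kN = 206000 N
  E = 66 GPa = 6.6 × 10¹⁰ Pa
Substitute:
  delta = (206000 × 2) / (0.00067 × (6.6 × 10¹⁰))
  delta = 0.009317 m
Convert: delta = 0.009317 m = 9.317 mm
Final answer: delta = 9.317 mm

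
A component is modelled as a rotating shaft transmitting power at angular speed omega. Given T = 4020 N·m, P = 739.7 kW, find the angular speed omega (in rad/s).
Model: a rotating shaft transmitting power at angular speed omega, so P = T·omega.
Solve for omega: omega = P / T.
Convert to SI units:
  P = 739.7 kW = 739700 W
Substitute:
  omega = 739700 / 4020
  omega = 184 rad/s
Final answer: omega = 184 rad/s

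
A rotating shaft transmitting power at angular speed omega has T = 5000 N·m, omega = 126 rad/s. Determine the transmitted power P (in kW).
Model: a rotating shaft transmitting power at angular speed omega, so P = T·omega.
Substitute:
  P = 5000 × 126
  P = 630000 W
Convert: P = 630000 W = 630 kW
Final answer: P = 630 kW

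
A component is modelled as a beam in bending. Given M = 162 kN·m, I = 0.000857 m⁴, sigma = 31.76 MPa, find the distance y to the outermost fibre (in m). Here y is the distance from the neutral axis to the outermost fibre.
Model: a beam in bending, so sigma = (M·y) / I.
Solve for y: y = (sigma·I) / M.
Convert to SI units:
  M = 162 kN·m = 162000 N·m
  sigma = 31.76 MPa = 3.176 × 10⁷ Pa
Substitute:
  y = ((3.176 × 10⁷) × 0.000857) / 162000
  y = 0.168 m
Final answer: y = 0.168 m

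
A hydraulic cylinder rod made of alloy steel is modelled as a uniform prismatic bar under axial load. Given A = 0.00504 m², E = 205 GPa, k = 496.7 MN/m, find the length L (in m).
Model: a uniform prismatic bar under axial load, so k = (A·E) / L.
Solve for L: L = (A·E) / k.
Convert to SI units:
  E = 205 GPa = 2.05 × 10¹¹ Pa
  k = 496.7 MN/m = 4.967 × 10⁸ N/m
Substitute:
  L = (0.00504 × (2.05 × 10¹¹)) / (4.967 × 10⁸)
  L = 2.08 m
Final answer: L = 2.08 m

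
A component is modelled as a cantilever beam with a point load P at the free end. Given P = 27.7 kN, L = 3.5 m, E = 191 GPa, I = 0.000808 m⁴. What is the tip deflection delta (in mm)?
Model: a cantilever beam with a point load P at the free end, so delta = (P·L^3) / (3·E·I).
Convert to SI units:
  P = 27.7 kN = 27700 N
  E = 191 GPa = 1.91 × 10¹¹ Pa
Substitute:
  delta = (27700 × 3.5^3) / (3 × (1.91 × 10¹¹) × 0.000808)
  delta = 0.002565 m
Convert: delta = 0.002565 m = 2.565 mm
Final answer: delta = 2.565 mm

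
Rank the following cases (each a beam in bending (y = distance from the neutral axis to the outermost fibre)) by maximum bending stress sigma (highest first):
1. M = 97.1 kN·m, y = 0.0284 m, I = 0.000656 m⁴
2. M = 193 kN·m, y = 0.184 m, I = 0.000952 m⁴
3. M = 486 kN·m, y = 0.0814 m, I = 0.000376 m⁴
Model: a beam in bending (y = distance from the neutral axis to the outermost fibre), so sigma = (M·y) / I (SI units).
  Case 1: sigma = (97100 × 0.0284) / 0.000656 = 4.204 × 10⁶ Pa = 4.204 MPa
  Case 2: sigma = (193000 × 0.184) / 0.000952 = 3.73 × 10⁷ Pa = 37.3 MPa
  Case 3: sigma = (486000 × 0.0814) / 0.000376 = 1.052 × 10⁸ Pa = 105.2 MPa
Ordering: 105.2 MPa (case 3) > 37.3 MPa (case 2) > 4.204 MPa (case 1)
Final answer: 3, 2, 1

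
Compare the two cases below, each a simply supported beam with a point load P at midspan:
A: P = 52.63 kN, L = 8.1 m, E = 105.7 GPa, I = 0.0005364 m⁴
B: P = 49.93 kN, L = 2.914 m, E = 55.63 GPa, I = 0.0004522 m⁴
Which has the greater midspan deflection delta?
Model: a simply supported beam with a point load P at midspan, so delta = (P·L^3) / (48·E·I) (SI units).
  A: delta = (52630 × 8.1^3) / (48 × (1.057 × 10¹¹) × 0.0005364) = 0.01028 m = 10.28 mm
  B: delta = (49930 × 2.914^3) / (48 × (5.563 × 10¹⁰) × 0.0004522) = 0.001023 m = 1.023 mm
10.28 mm > 1.023 mm, so A is larger.
Final answer: A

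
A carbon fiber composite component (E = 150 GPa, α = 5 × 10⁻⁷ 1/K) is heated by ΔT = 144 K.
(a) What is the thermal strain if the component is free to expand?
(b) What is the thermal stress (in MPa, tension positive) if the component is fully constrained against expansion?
(a) Free thermal strain ε_th = α·ΔT = (5 × 10⁻⁷) × 144 = 7.2 × 10⁻⁵
(b) Fully constrained, the expansion is suppressed, so σ = -E·α·ΔT. Convert E = 150 GPa = 1.5 × 10¹¹ Pa.
  σ = -(1.5 × 10¹¹) × (5 × 10⁻⁷) × 144 = -1.08 × 10⁷ Pa = -10.8 MPa (compressive)
Final answer: (a) ε_th = 7.2 × 10⁻⁵, (b) σ = -10.8 MPa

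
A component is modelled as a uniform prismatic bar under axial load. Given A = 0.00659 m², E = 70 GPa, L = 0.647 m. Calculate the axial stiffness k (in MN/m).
Model: a uniform prismatic bar under axial load, so k = (A·E) / L.
Convert to SI units:
  E = 70 GPa = 7 × 10¹⁰ Pa
Substitute:
  k = (0.00659 × (7 × 10¹⁰)) / 0.647
  k = 7.13 × 10⁸ N/m
Convert: k = 7.13 × 10⁸ N/m = 713 MN/m
Final answer: k = 713 MN/m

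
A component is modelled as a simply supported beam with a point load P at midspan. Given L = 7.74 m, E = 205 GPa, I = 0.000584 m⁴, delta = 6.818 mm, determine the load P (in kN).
Model: a simply supported beam with a point load P at midspan, so delta = (P·L^3) / (48·E·I).
Solve for P: P = (48·delta·E·I) / L^3.
Convert to SI units:
  E = 205 GPa = 2.05 × 10¹¹ Pa
  delta = 6.818 mm = 0.006818 m
Substitute:
  P = (48 × 0.006818 × (2.05 × 10¹¹) × 0.000584) / 7.74^3
  P = 84500 N
Convert: P = 84500 N = 84.5 kN
Final answer: P = 84.5 kN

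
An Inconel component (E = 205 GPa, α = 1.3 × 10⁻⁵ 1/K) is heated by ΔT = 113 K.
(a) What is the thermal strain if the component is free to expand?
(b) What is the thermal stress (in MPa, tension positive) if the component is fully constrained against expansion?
(a) Free thermal strain ε_th = α·ΔT = (1.3 × 10⁻⁵) × 113 = 0.001469
(b) Fully constrained, the expansion is suppressed, so σ = -E·α·ΔT. Convert E = 205 GPa = 2.05 × 10¹¹ Pa.
  σ = -(2.05 × 10¹¹) × (1.3 × 10⁻⁵) × 113 = -3.011 × 10⁸ Pa = -301.1 MPa (compressive)
Final answer: (a) ε_th = 0.001469, (b) σ = -301.1 MPa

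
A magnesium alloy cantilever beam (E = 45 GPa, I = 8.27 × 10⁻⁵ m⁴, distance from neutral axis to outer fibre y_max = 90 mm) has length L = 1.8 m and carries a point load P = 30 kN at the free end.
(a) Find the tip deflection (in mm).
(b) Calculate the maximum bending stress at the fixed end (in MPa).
(a) Tip deflection of a cantilever with an end point load: δ = P·L^3 / (3·E·I). Convert P = 30 kN = 30000 N, E = 45 GPa = 4.5 × 10¹⁰ Pa.
  δ = (30000 × 1.8^3) / (3 × (4.5 × 10¹⁰) × (8.27 × 10⁻⁵)) = 0.01567 m = 15.67 mm
(b) Maximum bending moment at the fixed end: M = P·L = 30000 × 1.8 = 54000 N·m. Convert y_max = 90 mm = 0.09 m.
  σ = M·y_max / I = (54000 × 0.09) / (8.27 × 10⁻⁵) = 5.877 × 10⁷ Pa = 58.77 MPa
Final answer: (a) δ = 15.67 mm, (b) σ = 58.77 MPa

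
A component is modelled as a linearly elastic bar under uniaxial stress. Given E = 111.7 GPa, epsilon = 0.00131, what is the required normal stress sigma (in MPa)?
Model: a linearly elastic bar under uniaxial stress, so epsilon = sigma / E.
Solve for sigma: sigma = epsilon·E.
Convert to SI units:
  E = 111.7 GPa = 1.117 × 10¹¹ Pa
Substitute:
  sigma = 0.00131 × (1.117 × 10¹¹)
  sigma = 1.463 × 10⁸ Pa
Convert: sigma = 1.463 × 10⁸ Pa = 146.3 MPa
Final answer: sigma = 146.3 MPa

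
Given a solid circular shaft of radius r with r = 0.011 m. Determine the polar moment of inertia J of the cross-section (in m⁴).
Model: a solid circular shaft of radius r, so J = (π·r^4) / 2.
Substitute:
  J = (π × 0.011^4) / 2
  J = 2.3 × 10⁻⁸ m⁴
Final answer: J = 2.3 × 10⁻⁸ m⁴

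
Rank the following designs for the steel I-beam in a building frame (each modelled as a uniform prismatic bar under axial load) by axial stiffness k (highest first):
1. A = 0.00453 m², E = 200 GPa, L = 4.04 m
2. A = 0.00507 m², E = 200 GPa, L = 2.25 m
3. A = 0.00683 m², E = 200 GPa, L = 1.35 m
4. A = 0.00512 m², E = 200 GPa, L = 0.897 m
Model: a uniform prismatic bar under axial load, so k = (A·E) / L (SI units).
  Case 1: k = (0.00453 × (2 × 10¹¹)) / 4.04 = 2.243 × 10⁸ N/m = 224.3 MN/m
  Case 2: k = (0.00507 × (2 × 10¹¹)) / 2.25 = 4.507 × 10⁸ N/m = 450.7 MN/m
  Case 3: k = (0.00683 × (2 × 10¹¹)) / 1.35 = 1.012 × 10⁹ N/m = 1012 MN/m
  Case 4: k = (0.00512 × (2 × 10¹¹)) / 0.897 = 1.142 × 10⁹ N/m = 1142 MN/m
Ordering: 1142 MN/m (case 4) > 1012 MN/m (case 3) > 450.7 MN/m (case 2) > 224.3 MN/m (case 1)
Final answer: 4, 3, 2, 1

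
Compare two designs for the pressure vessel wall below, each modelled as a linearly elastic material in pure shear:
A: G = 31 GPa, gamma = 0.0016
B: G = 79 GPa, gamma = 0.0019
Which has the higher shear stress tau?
Model: a linearly elastic material in pure shear, so tau = G·gamma (SI units).
  A: tau = (3.1 × 10¹⁰) × 0.0016 = 4.96 × 10⁷ Pa = 49.6 MPa
  B: tau = (7.9 × 10¹⁰) × 0.0019 = 1.501 × 10⁸ Pa = 150.1 MPa
150.1 MPa > 49.6 MPa, so B is larger.
Final answer: B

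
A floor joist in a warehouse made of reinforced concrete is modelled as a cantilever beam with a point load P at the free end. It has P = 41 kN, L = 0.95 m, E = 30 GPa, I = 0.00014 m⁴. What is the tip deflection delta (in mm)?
Model: a cantilever beam with a point load P at the free end, so delta = (P·L^3) / (3·E·I).
Convert to SI units:
  P = 41 kN = 41000 N
  E = 30 GPa = 3 × 10¹⁰ Pa
Substitute:
  delta = (41000 × 0.95^3) / (3 × (3 × 10¹⁰) × 0.00014)
  delta = 0.00279 m
Convert: delta = 0.00279 m = 2.79 mm
Final answer: delta = 2.79 mm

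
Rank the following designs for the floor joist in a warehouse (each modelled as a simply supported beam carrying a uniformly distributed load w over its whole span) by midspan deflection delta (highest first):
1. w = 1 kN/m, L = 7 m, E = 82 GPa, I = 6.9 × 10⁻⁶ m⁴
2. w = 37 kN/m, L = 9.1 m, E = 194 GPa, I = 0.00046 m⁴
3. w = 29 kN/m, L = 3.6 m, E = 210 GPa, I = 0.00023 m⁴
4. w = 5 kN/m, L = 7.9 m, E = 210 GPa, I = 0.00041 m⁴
Model: a simply supported beam carrying a uniformly distributed load w over its whole span, so delta = (5·w·L^4) / (384·E·I) (SI units).
  Case 1: delta = (5 × 1000 × 7^4) / (384 × (8.2 × 10¹⁰) × (6.9 × 10⁻⁶)) = 0.05525 m = 55.25 mm
  Case 2: delta = (5 × 37000 × 9.1^4) / (384 × (1.94 × 10¹¹) × 0.00046) = 0.03702 m = 37.02 mm
  Case 3: delta = (5 × 29000 × 3.6^4) / (384 × (2.1 × 10¹¹) × 0.00023) = 0.001313 m = 1.313 mm
  Case 4: delta = (5 × 5000 × 7.9^4) / (384 × (2.1 × 10¹¹) × 0.00041) = 0.002945 m = 2.945 mm
Ordering: 55.25 mm (case 1) > 37.02 mm (case 2) > 2.945 mm (case 4) > 1.313 mm (case 3)
Final answer: 1, 2, 4, 3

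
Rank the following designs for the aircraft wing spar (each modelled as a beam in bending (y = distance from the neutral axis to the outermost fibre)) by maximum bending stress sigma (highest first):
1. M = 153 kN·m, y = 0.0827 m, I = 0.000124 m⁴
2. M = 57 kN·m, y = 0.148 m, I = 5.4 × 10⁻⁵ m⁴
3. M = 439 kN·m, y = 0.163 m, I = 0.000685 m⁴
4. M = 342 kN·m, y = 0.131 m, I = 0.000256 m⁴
Model: a beam in bending (y = distance from the neutral axis to the outermost fibre), so sigma = (M·y) / I (SI units).
  Case 1: sigma = (153000 × 0.0827) / 0.000124 = 1.02 × 10⁸ Pa = 102 MPa
  Case 2: sigma = (57000 × 0.148) / (5.4 × 10⁻⁵) = 1.562 × 10⁸ Pa = 156.2 MPa
  Case 3: sigma = (439000 × 0.163) / 0.000685 = 1.045 × 10⁸ Pa = 104.5 MPa
  Case 4: sigma = (342000 × 0.131) / 0.000256 = 1.75 × 10⁸ Pa = 175 MPa
Ordering: 175 MPa (case 4) > 156.2 MPa (case 2) > 104.5 MPa (case 3) > 102 MPa (case 1)
Final answer: 4, 2, 3, 1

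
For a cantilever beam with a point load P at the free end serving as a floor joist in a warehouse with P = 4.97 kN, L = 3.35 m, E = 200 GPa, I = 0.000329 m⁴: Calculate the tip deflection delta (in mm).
Model: a cantilever beam with a point load P at the free end, so delta = (P·L^3) / (3·E·I).
Convert to SI units:
  P = 4.97 kN = 4970 N
  E = 200 GPa = 2 × 10¹¹ Pa
Substitute:
  delta = (4970 × 3.35^3) / (3 × (2 × 10¹¹) × 0.000329)
  delta = 0.0009466 m
Convert: delta = 0.0009466 m = 0.9466 mm
Final answer: delta = 0.9466 mm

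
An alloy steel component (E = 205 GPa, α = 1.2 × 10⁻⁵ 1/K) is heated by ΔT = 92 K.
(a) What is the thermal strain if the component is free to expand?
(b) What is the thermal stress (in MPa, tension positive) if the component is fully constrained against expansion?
(a) Free thermal strain ε_th = α·ΔT = (1.2 × 10⁻⁵) × 92 = 0.001104
(b) Fully constrained, the expansion is suppressed, so σ = -E·α·ΔT. Convert E = 205 GPa = 2.05 × 10¹¹ Pa.
  σ = -(2.05 × 10¹¹) × (1.2 × 10⁻⁵) × 92 = -2.263 × 10⁸ Pa = -226.3 MPa (compressive)
Final answer: (a) ε_th = 0.001104, (b) σ = -226.3 MPa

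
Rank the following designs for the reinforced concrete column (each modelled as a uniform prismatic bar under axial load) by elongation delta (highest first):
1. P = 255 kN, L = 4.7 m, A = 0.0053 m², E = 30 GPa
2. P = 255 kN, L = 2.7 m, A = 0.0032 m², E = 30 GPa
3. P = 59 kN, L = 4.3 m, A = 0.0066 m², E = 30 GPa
Model: a uniform prismatic bar under axial load, so delta = (P·L) / (A·E) (SI units).
  Case 1: delta = (255000 × 4.7) / (0.0053 × (3 × 10¹⁰)) = 0.007538 m = 7.538 mm
  Case 2: delta = (255000 × 2.7) / (0.0032 × (3 × 10¹⁰)) = 0.007172 m = 7.172 mm
  Case 3: delta = (59000 × 4.3) / (0.0066 × (3 × 10¹⁰)) = 0.001281 m = 1.281 mm
Ordering: 7.538 mm (case 1) > 7.172 mm (case 2) > 1.281 mm (case 3)
Final answer: 1, 2, 3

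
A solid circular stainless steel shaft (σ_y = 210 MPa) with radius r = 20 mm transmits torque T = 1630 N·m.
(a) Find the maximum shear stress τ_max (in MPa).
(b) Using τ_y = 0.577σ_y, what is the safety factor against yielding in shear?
(a) For a solid circular shaft, τ_max = T·r/J with J = π·r^4/2, i.e. τ_max = 2·T / (π·r^3). Convert r = 20 mm = 0.02 m.
  τ_max = (2 × 1630) / (π × 0.02^3) = 1.297 × 10⁸ Pa = 129.7 MPa
(b) τ_y = 0.577 × 210 = 121.17 MPa
  SF = τ_y/τ_max = 121.17 / 129.7 = 0.9342
Final answer: (a) τ_max = 129.7 MPa, (b) SF = 0.9342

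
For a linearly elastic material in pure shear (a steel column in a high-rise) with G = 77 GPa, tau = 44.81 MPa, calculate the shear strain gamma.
Model: a linearly elastic material in pure shear, so tau = G·gamma.
Solve for gamma: gamma = tau / G.
Convert to SI units:
  G = 77 GPa = 7.7 × 10¹⁰ Pa
  tau = 44.81 MPa = 4.481 × 10⁷ Pa
Substitute:
  gamma = (4.481 × 10⁷) / (7.7 × 10¹⁰)
  gamma = 0.0005819
Final answer: gamma = 0.0005819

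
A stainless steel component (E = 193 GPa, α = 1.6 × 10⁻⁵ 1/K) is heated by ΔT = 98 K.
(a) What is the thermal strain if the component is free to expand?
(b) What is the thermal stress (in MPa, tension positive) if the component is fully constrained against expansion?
(a) Free thermal strain ε_th = α·ΔT = (1.6 × 10⁻⁵) × 98 = 0.001568
(b) Fully constrained, the expansion is suppressed, so σ = -E·α·ΔT. Convert E = 193 GPa = 1.93 × 10¹¹ Pa.
  σ = -(1.93 × 10¹¹) × (1.6 × 10⁻⁵) × 98 = -3.026 × 10⁸ Pa = -302.6 MPa (compressive)
Final answer: (a) ε_th = 0.001568, (b) σ = -302.6 MPa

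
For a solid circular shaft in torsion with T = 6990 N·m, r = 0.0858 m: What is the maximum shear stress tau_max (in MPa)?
Model: a solid circular shaft in torsion, so tau_max = (2·T) / (π·r^3).
Substitute:
  tau_max = (2 × 6990) / (π × 0.0858^3)
  tau_max = 7.045 × 10⁶ Pa
Convert: tau_max = 7.045 × 10⁶ Pa = 7.045 MPa
Final answer: tau_max = 7.045 MPa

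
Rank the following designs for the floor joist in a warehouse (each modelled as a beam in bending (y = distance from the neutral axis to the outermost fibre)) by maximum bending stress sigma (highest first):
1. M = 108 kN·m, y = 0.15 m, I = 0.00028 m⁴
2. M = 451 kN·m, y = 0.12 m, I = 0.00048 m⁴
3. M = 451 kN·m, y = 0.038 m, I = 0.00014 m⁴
Model: a beam in bending (y = distance from the neutral axis to the outermost fibre), so sigma = (M·y) / I (SI units).
  Case 1: sigma = (108000 × 0.15) / 0.00028 = 5.786 × 10⁷ Pa = 57.86 MPa
  Case 2: sigma = (451000 × 0.12) / 0.00048 = 1.128 × 10⁸ Pa = 112.8 MPa
  Case 3: sigma = (451000 × 0.038) / 0.00014 = 1.224 × 10⁸ Pa = 122.4 MPa
Ordering: 122.4 MPa (case 3) > 112.8 MPa (case 2) > 57.86 MPa (case 1)
Final answer: 3, 2, 1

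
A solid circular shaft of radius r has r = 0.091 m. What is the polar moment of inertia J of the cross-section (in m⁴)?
Model: a solid circular shaft of radius r, so J = (π·r^4) / 2.
Substitute:
  J = (π × 0.091^4) / 2
  J = 0.0001077 m⁴
Final answer: J = 0.0001077 m⁴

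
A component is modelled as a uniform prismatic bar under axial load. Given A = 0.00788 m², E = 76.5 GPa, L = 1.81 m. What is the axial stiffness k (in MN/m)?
Model: a uniform prismatic bar under axial load, so k = (A·E) / L.
Convert to SI units:
  E = 76.5 GPa = 7.65 × 10¹⁰ Pa
Substitute:
  k = (0.00788 × (7.65 × 10¹⁰)) / 1.81
  k = 3.33 × 10⁸ N/m
Convert: k = 3.33 × 10⁸ N/m = 333 MN/m
Final answer: k = 333 MN/m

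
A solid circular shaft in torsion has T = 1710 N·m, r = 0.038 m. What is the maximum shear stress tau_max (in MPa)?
Model: a solid circular shaft in torsion, so tau_max = (2·T) / (π·r^3).
Substitute:
  tau_max = (2 × 1710) / (π × 0.038^3)
  tau_max = 1.984 × 10⁷ Pa
Convert: tau_max = 1.984 × 10⁷ Pa = 19.84 MPa
Final answer: tau_max = 19.84 MPa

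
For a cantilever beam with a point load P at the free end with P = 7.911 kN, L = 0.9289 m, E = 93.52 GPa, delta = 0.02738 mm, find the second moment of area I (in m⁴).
Model: a cantilever beam with a point load P at the free end, so delta = (P·L^3) / (3·E·I).
Solve for I: I = (P·L^3) / (3·delta·E).
Convert to SI units:
  P = 7.911 kN = 7911 N
  E = 93.52 GPa = 9.352 × 10¹⁰ Pa
  delta = 0.02738 mm = 2.738 × 10⁻⁵ m
Substitute:
  I = (7911 × 0.9289^3) / (3 × (2.738 × 10⁻⁵) × (9.352 × 10¹⁰))
  I = 0.0008254 m⁴
Final answer: I = 0.0008254 m⁴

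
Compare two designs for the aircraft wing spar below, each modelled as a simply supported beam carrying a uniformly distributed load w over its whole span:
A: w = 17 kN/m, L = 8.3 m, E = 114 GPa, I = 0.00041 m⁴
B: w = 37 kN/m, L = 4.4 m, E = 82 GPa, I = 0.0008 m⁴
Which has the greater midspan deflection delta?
Model: a simply supported beam carrying a uniformly distributed load w over its whole span, so delta = (5·w·L^4) / (384·E·I) (SI units).
  A: delta = (5 × 17000 × 8.3^4) / (384 × (1.14 × 10¹¹) × 0.00041) = 0.02248 m = 22.48 mm
  B: delta = (5 × 37000 × 4.4^4) / (384 × (8.2 × 10¹⁰) × 0.0008) = 0.002753 m = 2.753 mm
22.48 mm > 2.753 mm, so A is larger.
Final answer: A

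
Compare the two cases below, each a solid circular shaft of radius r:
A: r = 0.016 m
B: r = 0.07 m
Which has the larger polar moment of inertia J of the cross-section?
Model: a solid circular shaft of radius r, so J = (π·r^4) / 2 (SI units).
  A: J = (π × 0.016^4) / 2 = 1.029 × 10⁻⁷ m⁴
  B: J = (π × 0.07^4) / 2 = 3.771 × 10⁻⁵ m⁴
3.771 × 10⁻⁵ m⁴ > 1.029 × 10⁻⁷ m⁴, so B is larger.
Final answer: B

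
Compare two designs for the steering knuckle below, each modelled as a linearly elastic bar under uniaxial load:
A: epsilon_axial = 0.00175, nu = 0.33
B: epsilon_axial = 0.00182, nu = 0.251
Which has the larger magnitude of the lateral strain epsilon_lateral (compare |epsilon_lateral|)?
Model: a linearly elastic bar under uniaxial load, so epsilon_lateral = -nu·epsilon_axial (SI units).
  A: epsilon_lateral = -(0.33 × 0.00175) = -0.0005775
  B: epsilon_lateral = -(0.251 × 0.00182) = -0.0004568
|epsilon_lateral|: A = 0.0005775, B = 0.0004568, so A is larger in magnitude.
Final answer: A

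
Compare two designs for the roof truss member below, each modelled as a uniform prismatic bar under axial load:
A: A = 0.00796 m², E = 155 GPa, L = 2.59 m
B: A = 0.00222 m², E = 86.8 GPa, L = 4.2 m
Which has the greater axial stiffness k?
Model: a uniform prismatic bar under axial load, so k = (A·E) / L (SI units).
  A: k = (0.00796 × (1.55 × 10¹¹)) / 2.59 = 4.764 × 10⁸ N/m = 476.4 MN/m
  B: k = (0.00222 × (8.68 × 10¹⁰)) / 4.2 = 4.588 × 10⁷ N/m = 45.88 MN/m
476.4 MN/m > 45.88 MN/m, so A is larger.
Final answer: A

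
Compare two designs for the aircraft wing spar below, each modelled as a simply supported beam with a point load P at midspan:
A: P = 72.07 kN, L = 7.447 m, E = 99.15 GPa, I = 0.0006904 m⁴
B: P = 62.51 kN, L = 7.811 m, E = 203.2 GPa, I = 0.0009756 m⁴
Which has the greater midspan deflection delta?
Model: a simply supported beam with a point load P at midspan, so delta = (P·L^3) / (48·E·I) (SI units).
  A: delta = (72070 × 7.447^3) / (48 × (9.915 × 10¹⁰) × 0.0006904) = 0.009059 m = 9.059 mm
  B: delta = (62510 × 7.811^3) / (48 × (2.032 × 10¹¹) × 0.0009756) = 0.003131 m = 3.131 mm
9.059 mm > 3.131 mm, so A is larger.
Final answer: A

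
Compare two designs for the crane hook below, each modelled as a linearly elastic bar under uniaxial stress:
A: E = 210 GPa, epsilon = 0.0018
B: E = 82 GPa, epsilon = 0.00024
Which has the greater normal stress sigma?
Model: a linearly elastic bar under uniaxial stress, so sigma = E·epsilon (SI units).
  A: sigma = (2.1 × 10¹¹) × 0.0018 = 3.78 × 10⁸ Pa = 378 MPa
  B: sigma = (8.2 × 10¹⁰) × 0.00024 = 1.968 × 10⁷ Pa = 19.68 MPa
378 MPa > 19.68 MPa, so A is larger.
Final answer: A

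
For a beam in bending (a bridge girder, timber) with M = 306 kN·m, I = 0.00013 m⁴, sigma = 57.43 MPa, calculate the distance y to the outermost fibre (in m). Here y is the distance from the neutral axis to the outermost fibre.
Model: a beam in bending, so sigma = (M·y) / I.
Solve for y: y = (sigma·I) / M.
Convert to SI units:
  M = 306 kN·m = 306000 N·m
  sigma = 57.43 MPa = 5.743 × 10⁷ Pa
Substitute:
  y = ((5.743 × 10⁷) × 0.00013) / 306000
  y = 0.0244 m
Final answer: y = 0.0244 m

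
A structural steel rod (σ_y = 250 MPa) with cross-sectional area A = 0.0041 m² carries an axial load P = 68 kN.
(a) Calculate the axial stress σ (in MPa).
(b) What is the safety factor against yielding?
(a) Axial stress σ = P/A. Convert P = 68 kN = 68000 N.
  σ = 68000 / 0.0041 = 1.659 × 10⁷ Pa = 16.59 MPa
(b) Safety factor SF = σ_y/σ = 250 / 16.59 = 15.07
Final answer: (a) σ = 16.59 MPa, (b) SF = 15.07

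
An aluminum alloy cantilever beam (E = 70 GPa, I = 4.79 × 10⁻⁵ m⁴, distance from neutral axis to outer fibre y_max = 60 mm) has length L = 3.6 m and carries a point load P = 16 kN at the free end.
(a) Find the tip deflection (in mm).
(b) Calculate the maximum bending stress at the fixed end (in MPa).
(a) Tip deflection of a cantilever with an end point load: δ = P·L^3 / (3·E·I). Convert P = 16 kN = 16000 N, E = 70 GPa = 7 × 10¹⁰ Pa.
  δ = (16000 × 3.6^3) / (3 × (7 × 10¹⁰) × (4.79 × 10⁻⁵)) = 0.07421 m = 74.21 mm
(b) Maximum bending moment at the fixed end: M = P·L = 16000 × 3.6 = 57600 N·m. Convert y_max = 60 mm = 0.06 m.
  σ = M·y_max / I = (57600 × 0.06) / (4.79 × 10⁻⁵) = 7.215 × 10⁷ Pa = 72.15 MPa
Final answer: (a) δ = 74.21 mm, (b) σ = 72.15 MPa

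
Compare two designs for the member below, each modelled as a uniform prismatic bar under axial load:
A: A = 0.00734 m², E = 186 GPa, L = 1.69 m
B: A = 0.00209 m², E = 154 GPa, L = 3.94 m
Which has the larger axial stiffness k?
Model: a uniform prismatic bar under axial load, so k = (A·E) / L (SI units).
  A: k = (0.00734 × (1.86 × 10¹¹)) / 1.69 = 8.078 × 10⁸ N/m = 807.8 MN/m
  B: k = (0.00209 × (1.54 × 10¹¹)) / 3.94 = 8.169 × 10⁷ N/m = 81.69 MN/m
807.8 MN/m > 81.69 MN/m, so A is larger.
Final answer: A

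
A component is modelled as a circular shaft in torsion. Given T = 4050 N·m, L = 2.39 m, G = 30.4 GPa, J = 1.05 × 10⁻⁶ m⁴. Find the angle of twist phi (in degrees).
Model: a circular shaft in torsion, so phi = (T·L) / (G·J).
Convert to SI units:
  G = 30.4 GPa = 3.04 × 10¹⁰ Pa
Substitute:
  phi = (4050 × 2.39) / ((3.04 × 10¹⁰) × (1.05 × 10⁻⁶))
  phi = 0.3032 rad
Convert to degrees: phi = 0.3032 × 180/π = 17.37°
Final answer: phi = 17.37°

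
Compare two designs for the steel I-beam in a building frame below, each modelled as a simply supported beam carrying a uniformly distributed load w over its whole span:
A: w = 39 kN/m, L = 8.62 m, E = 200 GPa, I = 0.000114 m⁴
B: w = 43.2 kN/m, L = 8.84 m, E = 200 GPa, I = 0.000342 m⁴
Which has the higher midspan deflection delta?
Model: a simply supported beam carrying a uniformly distributed load w over its whole span, so delta = (5·w·L^4) / (384·E·I) (SI units).
  A: delta = (5 × 39000 × 8.62^4) / (384 × (2 × 10¹¹) × 0.000114) = 0.123 m = 123 mm
  B: delta = (5 × 43200 × 8.84^4) / (384 × (2 × 10¹¹) × 0.000342) = 0.05022 m = 50.22 mm
123 mm > 50.22 mm, so A is larger.
Final answer: A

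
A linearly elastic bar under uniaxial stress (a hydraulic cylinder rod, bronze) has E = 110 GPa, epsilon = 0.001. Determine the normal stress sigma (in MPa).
Model: a linearly elastic bar under uniaxial stress, so sigma = E·epsilon.
Convert to SI units:
  E = 110 GPa = 1.1 × 10¹¹ Pa
Substitute:
  sigma = (1.1 × 10¹¹) × 0.001
  sigma = 1.1 × 10⁸ Pa
Convert: sigma = 1.1 × 10⁸ Pa = 110 MPa
Final answer: sigma = 110 MPa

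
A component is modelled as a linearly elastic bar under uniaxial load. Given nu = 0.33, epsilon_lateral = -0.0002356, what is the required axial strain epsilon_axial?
Model: a linearly elastic bar under uniaxial load, so epsilon_lateral = -nu·epsilon_axial.
Solve for epsilon_axial: epsilon_axial = -epsilon_lateral / nu.
Substitute:
  epsilon_axial = -(-0.0002356) / 0.33
  epsilon_axial = 0.0007139
Final answer: epsilon_axial = 0.0007139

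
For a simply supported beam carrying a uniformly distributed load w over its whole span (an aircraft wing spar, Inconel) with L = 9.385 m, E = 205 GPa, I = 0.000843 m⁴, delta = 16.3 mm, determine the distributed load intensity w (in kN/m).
Model: a simply supported beam carrying a uniformly distributed load w over its whole span, so delta = (5·w·L^4) / (384·E·I).
Solve for w: w = (384·delta·E·I) / (5·L^4).
Convert to SI units:
  E = 205 GPa = 2.05 × 10¹¹ Pa
  delta = 16.3 mm = 0.0163 m
Substitute:
  w = (384 × 0.0163 × (2.05 × 10¹¹) × 0.000843) / (5 × 9.385^4)
  w = 27890 N/m
Convert: w = 27890 N/m = 27.89 kN/m
Final answer: w = 27.89 kN/m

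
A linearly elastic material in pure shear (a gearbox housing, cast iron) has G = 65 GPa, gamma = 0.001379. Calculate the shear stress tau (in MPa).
Model: a linearly elastic material in pure shear, so tau = G·gamma.
Convert to SI units:
  G = 65 GPa = 6.5 × 10¹⁰ Pa
Substitute:
  tau = (6.5 × 10¹⁰) × 0.001379
  tau = 8.964 × 10⁷ Pa
Convert: tau = 8.964 × 10⁷ Pa = 89.64 MPa
Final answer: tau = 89.64 MPa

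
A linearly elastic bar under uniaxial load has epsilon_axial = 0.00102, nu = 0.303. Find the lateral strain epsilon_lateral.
Model: a linearly elastic bar under uniaxial load, so epsilon_lateral = -nu·epsilon_axial.
Substitute:
  epsilon_lateral = -(0.303 × 0.00102)
  epsilon_lateral = -0.0003091
Final answer: epsilon_lateral = -0.0003091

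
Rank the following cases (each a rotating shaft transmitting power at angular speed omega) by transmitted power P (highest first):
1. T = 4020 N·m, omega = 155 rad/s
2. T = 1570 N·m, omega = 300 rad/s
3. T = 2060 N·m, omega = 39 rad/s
Model: a rotating shaft transmitting power at angular speed omega, so P = T·omega (SI units).
  Case 1: P = 4020 × 155 = 623100 W = 623.1 kW
  Case 2: P = 1570 × 300 = 471000 W = 471 kW
  Case 3: P = 2060 × 39 = 80340 W = 80.34 kW
Ordering: 623.1 kW (case 1) > 471 kW (case 2) > 80.34 kW (case 3)
Final answer: 1, 2, 3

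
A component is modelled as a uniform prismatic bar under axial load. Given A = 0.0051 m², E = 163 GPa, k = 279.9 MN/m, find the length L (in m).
Model: a uniform prismatic bar under axial load, so k = (A·E) / L.
Solve for L: L = (A·E) / k.
Convert to SI units:
  E = 163 GPa = 1.63 × 10¹¹ Pa
  k = 279.9 MN/m = 2.799 × 10⁸ N/m
Substitute:
  L = (0.0051 × (1.63 × 10¹¹)) / (2.799 × 10⁸)
  L = 2.97 m
Final answer: L = 2.97 m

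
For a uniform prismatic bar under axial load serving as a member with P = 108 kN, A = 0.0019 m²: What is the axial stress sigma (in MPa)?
Model: a uniform prismatic bar under axial load, so sigma = P / A.
Convert to SI units:
  P = 108 kN = 108000 N
Substitute:
  sigma = 108000 / 0.0019
  sigma = 5.684 × 10⁷ Pa
Convert: sigma = 5.684 × 10⁷ Pa = 56.84 MPa
Final answer: sigma = 56.84 MPa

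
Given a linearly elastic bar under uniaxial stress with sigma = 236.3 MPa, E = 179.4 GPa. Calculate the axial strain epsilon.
Model: a linearly elastic bar under uniaxial stress, so epsilon = sigma / E.
Convert to SI units:
  sigma = 236.3 MPa = 2.363 × 10⁸ Pa
  E = 179.4 GPa = 1.794 × 10¹¹ Pa
Substitute:
  epsilon = (2.363 × 10⁸) / (1.794 × 10¹¹)
  epsilon = 0.001317
Final answer: epsilon = 0.001317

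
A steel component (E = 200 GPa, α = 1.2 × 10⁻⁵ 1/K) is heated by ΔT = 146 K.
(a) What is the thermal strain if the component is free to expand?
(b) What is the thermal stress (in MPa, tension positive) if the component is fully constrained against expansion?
(a) Free thermal strain ε_th = α·ΔT = (1.2 × 10⁻⁵) × 146 = 0.001752
(b) Fully constrained, the expansion is suppressed, so σ = -E·α·ΔT. Convert E = 200 GPa = 2 × 10¹¹ Pa.
  σ = -(2 × 10¹¹) × (1.2 × 10⁻⁵) × 146 = -3.504 × 10⁸ Pa = -350.4 MPa (compressive)
Final answer: (a) ε_th = 0.001752, (b) σ = -350.4 MPa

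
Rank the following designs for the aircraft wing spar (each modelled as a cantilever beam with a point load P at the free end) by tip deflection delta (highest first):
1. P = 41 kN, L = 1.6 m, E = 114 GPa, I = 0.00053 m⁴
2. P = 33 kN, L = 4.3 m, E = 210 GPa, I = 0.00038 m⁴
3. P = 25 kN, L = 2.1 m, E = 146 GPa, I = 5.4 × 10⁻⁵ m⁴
Model: a cantilever beam with a point load P at the free end, so delta = (P·L^3) / (3·E·I) (SI units).
  Case 1: delta = (41000 × 1.6^3) / (3 × (1.14 × 10¹¹) × 0.00053) = 0.0009265 m = 0.9265 mm
  Case 2: delta = (33000 × 4.3^3) / (3 × (2.1 × 10¹¹) × 0.00038) = 0.01096 m = 10.96 mm
  Case 3: delta = (25000 × 2.1^3) / (3 × (1.46 × 10¹¹) × (5.4 × 10⁻⁵)) = 0.009789 m = 9.789 mm
Ordering: 10.96 mm (case 2) > 9.789 mm (case 3) > 0.9265 mm (case 1)
Final answer: 2, 3, 1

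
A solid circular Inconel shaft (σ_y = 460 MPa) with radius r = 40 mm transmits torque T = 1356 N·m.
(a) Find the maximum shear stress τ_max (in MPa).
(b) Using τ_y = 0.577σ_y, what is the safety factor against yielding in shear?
(a) For a solid circular shaft, τ_max = T·r/J with J = π·r^4/2, i.e. τ_max = 2·T / (π·r^3). Convert r = 40 mm = 0.04 m.
  τ_max = (2 × 1356) / (π × 0.04^3) = 1.349 × 10⁷ Pa = 13.49 MPa
(b) τ_y = 0.577 × 460 = 265.42 MPa
  SF = τ_y/τ_max = 265.42 / 13.49 = 19.68
Final answer: (a) τ_max = 13.49 MPa, (b) SF = 19.68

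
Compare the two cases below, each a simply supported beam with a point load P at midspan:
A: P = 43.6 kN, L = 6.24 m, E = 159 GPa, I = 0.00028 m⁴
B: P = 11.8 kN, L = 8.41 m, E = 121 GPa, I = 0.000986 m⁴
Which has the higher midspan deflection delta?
Model: a simply supported beam with a point load P at midspan, so delta = (P·L^3) / (48·E·I) (SI units).
  A: delta = (43600 × 6.24^3) / (48 × (1.59 × 10¹¹) × 0.00028) = 0.004957 m = 4.957 mm
  B: delta = (11800 × 8.41^3) / (48 × (1.21 × 10¹¹) × 0.000986) = 0.001226 m = 1.226 mm
4.957 mm > 1.226 mm, so A is larger.
Final answer: A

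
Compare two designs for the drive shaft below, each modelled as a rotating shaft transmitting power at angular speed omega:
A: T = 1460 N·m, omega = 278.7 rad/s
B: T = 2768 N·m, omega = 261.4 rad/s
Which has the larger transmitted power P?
Model: a rotating shaft transmitting power at angular speed omega, so P = T·omega (SI units).
  A: P = 1460 × 278.7 = 406900 W = 406.9 kW
  B: P = 2768 × 261.4 = 723600 W = 723.6 kW
723.6 kW > 406.9 kW, so B is larger.
Final answer: B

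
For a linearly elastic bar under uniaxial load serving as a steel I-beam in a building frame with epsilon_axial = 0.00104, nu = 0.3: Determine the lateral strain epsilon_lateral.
Model: a linearly elastic bar under uniaxial load, so epsilon_lateral = -nu·epsilon_axial.
Substitute:
  epsilon_lateral = -(0.3 × 0.00104)
  epsilon_lateral = -0.000312
Final answer: epsilon_lateral = -0.000312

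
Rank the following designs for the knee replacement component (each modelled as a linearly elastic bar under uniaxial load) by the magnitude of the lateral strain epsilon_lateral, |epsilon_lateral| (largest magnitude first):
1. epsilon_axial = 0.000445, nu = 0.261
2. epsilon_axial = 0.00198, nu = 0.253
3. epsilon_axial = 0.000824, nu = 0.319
Model: a linearly elastic bar under uniaxial load, so epsilon_lateral = -nu·epsilon_axial (SI units).
  Case 1: epsilon_lateral = -(0.261 × 0.000445) = -0.0001161
  Case 2: epsilon_lateral = -(0.253 × 0.00198) = -0.0005009
  Case 3: epsilon_lateral = -(0.319 × 0.000824) = -0.0002629
Ordering by |epsilon_lateral|: 0.0005009 (case 2) > 0.0002629 (case 3) > 0.0001161 (case 1)
Final answer: 2, 3, 1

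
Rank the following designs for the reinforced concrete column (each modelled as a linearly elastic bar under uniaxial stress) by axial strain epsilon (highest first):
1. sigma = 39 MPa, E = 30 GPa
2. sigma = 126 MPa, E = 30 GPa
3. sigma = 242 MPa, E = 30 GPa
Model: a linearly elastic bar under uniaxial stress, so epsilon = sigma / E (SI units).
  Case 1: epsilon = (3.9 × 10⁷) / (3 × 10¹⁰) = 0.0013
  Case 2: epsilon = (1.26 × 10⁸) / (3 × 10¹⁰) = 0.0042
  Case 3: epsilon = (2.42 × 10⁸) / (3 × 10¹⁰) = 0.008067
Ordering: 0.008067 (case 3) > 0.0042 (case 2) > 0.0013 (case 1)
Final answer: 3, 2, 1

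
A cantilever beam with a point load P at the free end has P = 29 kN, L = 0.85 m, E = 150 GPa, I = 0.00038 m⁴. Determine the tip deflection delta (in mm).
Model: a cantilever beam with a point load P at the free end, so delta = (P·L^3) / (3·E·I).
Convert to SI units:
  P = 29 kN = 29000 N
  E = 150 GPa = 1.5 × 10¹¹ Pa
Substitute:
  delta = (29000 × 0.85^3) / (3 × (1.5 × 10¹¹) × 0.00038)
  delta = 0.0001041 m
Convert: delta = 0.0001041 m = 0.1041 mm
Final answer: delta = 0.1041 mm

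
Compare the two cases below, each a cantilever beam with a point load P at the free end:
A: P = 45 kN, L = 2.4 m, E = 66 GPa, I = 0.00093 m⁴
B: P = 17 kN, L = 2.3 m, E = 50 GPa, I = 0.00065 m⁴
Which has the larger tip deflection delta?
Model: a cantilever beam with a point load P at the free end, so delta = (P·L^3) / (3·E·I) (SI units).
  A: delta = (45000 × 2.4^3) / (3 × (6.6 × 10¹⁰) × 0.00093) = 0.003378 m = 3.378 mm
  B: delta = (17000 × 2.3^3) / (3 × (5 × 10¹⁰) × 0.00065) = 0.002121 m = 2.121 mm
3.378 mm > 2.121 mm, so A is larger.
Final answer: A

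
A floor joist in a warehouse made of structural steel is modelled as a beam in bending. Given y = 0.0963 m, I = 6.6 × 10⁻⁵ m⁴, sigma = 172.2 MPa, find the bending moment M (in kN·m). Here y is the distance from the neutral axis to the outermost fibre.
Model: a beam in bending, so sigma = (M·y) / I.
Solve for M: M = (sigma·I) / y.
Convert to SI units:
  sigma = 172.2 MPa = 1.722 × 10⁸ Pa
Substitute:
  M = ((1.722 × 10⁸) × (6.6 × 10⁻⁵)) / 0.0963
  M = 118000 N·m
Convert: M = 118000 N·m = 118 kN·m
Final answer: M = 118 kN·m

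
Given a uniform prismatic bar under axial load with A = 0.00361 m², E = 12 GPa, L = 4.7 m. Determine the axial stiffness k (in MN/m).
Model: a uniform prismatic bar under axial load, so k = (A·E) / L.
Convert to SI units:
  E = 12 GPa = 1.2 × 10¹⁰ Pa
Substitute:
  k = (0.00361 × (1.2 × 10¹⁰)) / 4.7
  k = 9.217 × 10⁶ N/m
Convert: k = 9.217 × 10⁶ N/m = 9.217 MN/m
Final answer: k = 9.217 MN/m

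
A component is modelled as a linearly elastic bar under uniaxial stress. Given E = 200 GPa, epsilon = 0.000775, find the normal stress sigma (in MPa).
Model: a linearly elastic bar under uniaxial stress, so epsilon = sigma / E.
Solve for sigma: sigma = epsilon·E.
Convert to SI units:
  E = 200 GPa = 2 × 10¹¹ Pa
Substitute:
  sigma = 0.000775 × (2 × 10¹¹)
  sigma = 1.55 × 10⁸ Pa
Convert: sigma = 1.55 × 10⁸ Pa = 155 MPa
Final answer: sigma = 155 MPa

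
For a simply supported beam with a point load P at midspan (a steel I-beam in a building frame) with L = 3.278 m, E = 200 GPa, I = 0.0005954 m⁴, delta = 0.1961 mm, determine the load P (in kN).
Model: a simply supported beam with a point load P at midspan, so delta = (P·L^3) / (48·E·I).
Solve for P: P = (48·delta·E·I) / L^3.
Convert to SI units:
  E = 200 GPa = 2 × 10¹¹ Pa
  delta = 0.1961 mm = 0.0001961 m
Substitute:
  P = (48 × 0.0001961 × (2 × 10¹¹) × 0.0005954) / 3.278^3
  P = 31820 N
Convert: P = 31820 N = 31.82 kN
Final answer: P = 31.82 kN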